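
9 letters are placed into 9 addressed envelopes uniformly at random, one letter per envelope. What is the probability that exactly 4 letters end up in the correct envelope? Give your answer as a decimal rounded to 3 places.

0.015

Choose which 4 of the 9 are fixed: C(9,4) = 126 ways.
The remaining 5 must have no fixed point: D(5) = 44.
P = 126·44/362880 = 11/720 ≈ 0.015.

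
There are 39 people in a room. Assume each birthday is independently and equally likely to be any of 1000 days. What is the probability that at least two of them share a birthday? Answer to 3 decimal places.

It's easier to compute the probability that all 39 are distinct.
P(all distinct) = 1000/1000 · 999/1000 · ··· · 962/1000 ≈ 0.472.
So the probability of at least one match is 1 − 0.472 = 0.528.

0.528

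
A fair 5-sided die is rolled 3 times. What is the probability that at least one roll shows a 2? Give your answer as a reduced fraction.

P(no roll shows a 2) = (4/5)^3 = 64/125.
P(at least one) = 1 − 64/125 = 61/125.

61/125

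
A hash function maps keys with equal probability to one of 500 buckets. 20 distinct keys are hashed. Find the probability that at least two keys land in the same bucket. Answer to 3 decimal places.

It's easier to compute the probability that all 20 are distinct.
P(all distinct) = 500/500 · 499/500 · ··· · 481/500 ≈ 0.680.
So the probability of at least one match is 1 − 0.680 = 0.320.

0.320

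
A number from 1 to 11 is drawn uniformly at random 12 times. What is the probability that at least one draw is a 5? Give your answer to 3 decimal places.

P(no draw is a 5) = (10/11)^12 ≈ 0.319.
P(at least one) = 1 − 0.319 = 0.681.

0.681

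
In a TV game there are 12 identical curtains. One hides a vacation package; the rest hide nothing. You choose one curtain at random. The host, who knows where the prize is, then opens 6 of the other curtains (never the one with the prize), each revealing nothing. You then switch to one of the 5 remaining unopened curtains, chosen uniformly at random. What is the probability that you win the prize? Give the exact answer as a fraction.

11/60

Your original curtain holds the prize with probability 1/12, so the other 11 collectively hold it with probability 11/12.
The host can always find 6 empty curtains to open, so the reveals don't change that 11/12; it is now spread over the 5 remaining unopened curtains.
P(win by switching) = (11/12) · (1/5) = 11/60.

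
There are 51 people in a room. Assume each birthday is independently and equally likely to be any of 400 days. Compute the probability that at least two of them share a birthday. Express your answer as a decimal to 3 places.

0.964

It's easier to compute the probability that all 51 are distinct.
P(all distinct) = 400/400 · 399/400 · ··· · 350/400 ≈ 0.036.
So the probability of at least one match is 1 − 0.036 = 0.964.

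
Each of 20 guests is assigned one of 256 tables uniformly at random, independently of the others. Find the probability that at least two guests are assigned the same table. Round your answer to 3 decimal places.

It's easier to compute the probability that all 20 are distinct.
P(all distinct) = 256/256 · 255/256 · ··· · 237/256 ≈ 0.467.
So the probability of at least one match is 1 − 0.467 = 0.533.

0.533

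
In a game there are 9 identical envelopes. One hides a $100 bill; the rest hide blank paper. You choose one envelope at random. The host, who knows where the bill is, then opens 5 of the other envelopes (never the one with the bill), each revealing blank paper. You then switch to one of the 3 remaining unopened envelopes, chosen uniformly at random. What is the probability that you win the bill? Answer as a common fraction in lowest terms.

Your original envelope holds the bill with probability 1/9, so the other 8 collectively hold it with probability 8/9.
The host can always find 5 empty envelopes to open, so the reveals don't change that 8/9; it is now spread over the 3 remaining unopened envelopes.
P(win by switching) = (8/9) · (1/3) = 8/27.

8/27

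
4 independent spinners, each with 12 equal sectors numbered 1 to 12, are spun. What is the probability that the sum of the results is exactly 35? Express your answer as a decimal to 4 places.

0.0262

There are 12^4 = 20736 equally likely outcomes.
The number of ordered 4-tuples from {1,…,12} summing to 35 is 544.
P(sum = 35) = 544/20736 = 17/648 ≈ 0.0262.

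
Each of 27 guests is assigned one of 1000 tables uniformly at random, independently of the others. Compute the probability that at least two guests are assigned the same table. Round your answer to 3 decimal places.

It's easier to compute the probability that all 27 are distinct.
P(all distinct) = 1000/1000 · 999/1000 · ··· · 974/1000 ≈ 0.702.
So the probability of at least one match is 1 − 0.702 = 0.298.

0.298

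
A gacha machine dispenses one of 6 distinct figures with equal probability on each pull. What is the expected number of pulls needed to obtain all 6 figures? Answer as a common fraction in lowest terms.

147/10

After i distinct types are collected, each trial gives a new one with probability (6−i)/6, so the expected wait for the next new type is 6/(6−i).
E = 6/6 + 6/5 + 6/4 + 6/3 + 6/2 + 6/1 = 147/10.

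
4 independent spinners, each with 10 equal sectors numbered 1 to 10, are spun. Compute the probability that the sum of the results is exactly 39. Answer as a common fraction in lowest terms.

There are 10^4 = 10000 equally likely outcomes.
The number of ordered 4-tuples from {1,…,10} summing to 39 is 4.
P(sum = 39) = 4/10000 = 1/2500.

1/2500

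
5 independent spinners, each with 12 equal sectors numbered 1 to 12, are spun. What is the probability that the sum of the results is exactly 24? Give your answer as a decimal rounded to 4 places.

There are 12^5 = 248832 equally likely outcomes.
The number of ordered 5-tuples from {1,…,12} summing to 24 is 7205.
P(sum = 24) = 7205/248832 ≈ 0.0290.

0.0290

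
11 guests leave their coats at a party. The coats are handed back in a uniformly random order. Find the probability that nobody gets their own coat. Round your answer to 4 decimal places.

This is the derangement probability: permutations of 11 with no fixed point.
D(11) = 11! · (1 − 1/1! + 1/2! − ··· + (−1)^11/11!) = 14684570.
P = 14684570/39916800 = 1468457/3991680 ≈ 0.3679.

0.3679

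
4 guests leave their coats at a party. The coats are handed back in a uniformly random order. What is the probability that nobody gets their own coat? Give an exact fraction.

3/8

This is the derangement probability: permutations of 4 with no fixed point.
D(4) = 4! · (1 − 1/1! + 1/2! − ··· + (−1)^4/4!) = 9.
P = 9/24 = 3/8.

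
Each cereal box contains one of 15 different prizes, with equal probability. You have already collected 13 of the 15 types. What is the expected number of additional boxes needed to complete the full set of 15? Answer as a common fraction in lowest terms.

45/2

Starting from 13 distinct types, each trial gives a new one with probability (15−i)/15 when i types are held, so the wait for the next new type is 15/(15−i).
E = 15/2 + 15/1 = 45/2.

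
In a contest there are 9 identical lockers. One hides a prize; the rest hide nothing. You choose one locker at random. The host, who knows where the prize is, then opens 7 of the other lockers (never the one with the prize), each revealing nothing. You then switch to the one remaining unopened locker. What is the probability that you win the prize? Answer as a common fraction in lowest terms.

8/9

Your original locker holds the prize with probability 1/9, so the other 8 collectively hold it with probability 8/9.
The host can always find 7 empty lockers to open, so the reveals don't change that 8/9; it is now spread over the 1 remaining unopened locker.
P(win by switching) = (8/9) · (1/1) = 8/9.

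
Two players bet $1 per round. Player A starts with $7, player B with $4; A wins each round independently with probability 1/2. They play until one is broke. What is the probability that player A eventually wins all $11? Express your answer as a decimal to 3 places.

With a fair step, P(i) = ½P(i−1) + ½P(i+1) with P(0)=0, P(11)=1 has the linear solution P(i) = i/11.
P(7) = 7/11 ≈ 0.636.

0.636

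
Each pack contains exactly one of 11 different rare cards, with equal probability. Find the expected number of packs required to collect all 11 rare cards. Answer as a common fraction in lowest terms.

After i distinct types are collected, each trial gives a new one with probability (11−i)/11, so the expected wait for the next new type is 11/(11−i).
E = 11/11 + 11/10 + 11/9 + 11/8 + 11/7 + 11/6 + 11/5 + 11/4 + 11/3 + 11/2 + 11/1 = 83711/2520.

83711/2520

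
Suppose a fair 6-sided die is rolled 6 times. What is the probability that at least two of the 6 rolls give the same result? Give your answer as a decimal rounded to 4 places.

P(all 6 different) = 6/6 · 5/6 · ··· · 1/6 ≈ 0.0154.
P(at least two equal) = 1 − 0.0154 = 0.9846.

0.9846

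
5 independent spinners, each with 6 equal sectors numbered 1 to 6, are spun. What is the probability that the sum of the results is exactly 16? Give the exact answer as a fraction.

There are 6^5 = 7776 equally likely outcomes.
The number of ordered 5-tuples from {1,…,6} summing to 16 is 735.
P(sum = 16) = 735/7776 = 245/2592.

245/2592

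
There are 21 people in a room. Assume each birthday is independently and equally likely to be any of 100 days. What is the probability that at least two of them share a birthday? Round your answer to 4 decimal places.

It's easier to compute the probability that all 21 are distinct.
P(all distinct) = 100/100 · 99/100 · ··· · 80/100 ≈ 0.1043.
So the probability of at least one match is 1 − 0.1043 = 0.8957.

0.8957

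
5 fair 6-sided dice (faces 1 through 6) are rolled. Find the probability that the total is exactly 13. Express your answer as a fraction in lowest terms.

There are 6^5 = 7776 equally likely outcomes.
The number of ordered 5-tuples from {1,…,6} summing to 13 is 420.
P(sum = 13) = 420/7776 = 35/648.

35/648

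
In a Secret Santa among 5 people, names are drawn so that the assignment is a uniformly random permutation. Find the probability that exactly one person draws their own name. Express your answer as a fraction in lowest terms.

3/8

Choose which one is fixed: C(5,1) = 5 ways.
The remaining 4 must have no fixed point: D(4) = 9.
P = 5·9/120 = 3/8.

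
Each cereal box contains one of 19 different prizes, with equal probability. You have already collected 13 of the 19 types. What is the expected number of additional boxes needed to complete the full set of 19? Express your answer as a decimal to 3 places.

46.550

Starting from 13 distinct types, each trial gives a new one with probability (19−i)/19 when i types are held, so the wait for the next new type is 19/(19−i).
E = 19/6 + 19/5 + 19/4 + 19/3 + 19/2 + 19/1 = 931/20 ≈ 46.550.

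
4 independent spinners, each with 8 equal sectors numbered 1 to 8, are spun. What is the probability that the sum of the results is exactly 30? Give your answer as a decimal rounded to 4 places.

There are 8^4 = 4096 equally likely outcomes.
The number of ordered 4-tuples from {1,…,8} summing to 30 is 10.
P(sum = 30) = 10/4096 = 5/2048 ≈ 0.0024.

0.0024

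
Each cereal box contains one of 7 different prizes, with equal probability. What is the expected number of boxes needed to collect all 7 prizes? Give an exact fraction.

After i distinct types are collected, each trial gives a new one with probability (7−i)/7, so the expected wait for the next new type is 7/(7−i).
E = 7/7 + 7/6 + 7/5 + 7/4 + 7/3 + 7/2 + 7/1 = 363/20.

363/20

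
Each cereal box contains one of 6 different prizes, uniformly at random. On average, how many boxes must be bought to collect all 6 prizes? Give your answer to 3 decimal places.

After i distinct types are collected, each trial gives a new one with probability (6−i)/6, so the expected wait for the next new type is 6/(6−i).
E = 6/6 + 6/5 + 6/4 + 6/3 + 6/2 + 6/1 = 147/10 ≈ 14.700.

14.700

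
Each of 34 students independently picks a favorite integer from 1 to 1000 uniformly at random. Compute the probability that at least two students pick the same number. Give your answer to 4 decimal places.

It's easier to compute the probability that all 34 are distinct.
P(all distinct) = 1000/1000 · 999/1000 · ··· · 967/1000 ≈ 0.5670.
So the probability of at least one match is 1 − 0.5670 = 0.4330.

0.4330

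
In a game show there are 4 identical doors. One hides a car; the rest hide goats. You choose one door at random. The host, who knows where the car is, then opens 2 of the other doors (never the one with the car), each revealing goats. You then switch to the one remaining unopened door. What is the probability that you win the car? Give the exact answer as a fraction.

Your original door holds the car with probability 1/4, so the other 3 collectively hold it with probability 3/4.
The host can always find 2 empty doors to open, so the reveals don't change that 3/4; it is now spread over the 1 remaining unopened door.
P(win by switching) = (3/4) · (1/1) = 3/4.

3/4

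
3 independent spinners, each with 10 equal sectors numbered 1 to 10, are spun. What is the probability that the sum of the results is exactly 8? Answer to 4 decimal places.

0.0210

There are 10^3 = 1000 equally likely outcomes.
The number of ordered 3-tuples from {1,…,10} summing to 8 is 21.
P(sum = 8) = 21/1000 ≈ 0.0210.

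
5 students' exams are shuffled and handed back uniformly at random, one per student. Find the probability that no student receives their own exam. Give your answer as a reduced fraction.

11/30

This is the derangement probability: permutations of 5 with no fixed point.
D(5) = 5! · (1 − 1/1! + 1/2! − ··· + (−1)^5/5!) = 44.
P = 44/120 = 11/30.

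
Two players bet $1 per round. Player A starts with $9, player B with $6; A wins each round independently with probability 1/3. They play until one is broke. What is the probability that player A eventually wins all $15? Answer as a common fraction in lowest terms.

Let r = q/p = (2/3)/(1/3) = 2. The recurrence P(i) = p·P(i+1) + q·P(i−1) with P(0)=0, P(15)=1 gives P(i) = (1 − r^i)/(1 − r^15).
P(9) = (1 − (2)^9) / (1 − (2)^15) = 73/4681.

73/4681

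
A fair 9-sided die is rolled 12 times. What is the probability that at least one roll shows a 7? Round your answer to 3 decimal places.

0.757

P(no roll shows a 7) = (8/9)^12 ≈ 0.243.
P(at least one) = 1 − 0.243 = 0.757.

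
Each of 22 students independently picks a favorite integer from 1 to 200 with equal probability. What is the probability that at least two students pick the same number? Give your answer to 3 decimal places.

0.698

It's easier to compute the probability that all 22 are distinct.
P(all distinct) = 200/200 · 199/200 · ··· · 179/200 ≈ 0.302.
So the probability of at least one match is 1 − 0.302 = 0.698.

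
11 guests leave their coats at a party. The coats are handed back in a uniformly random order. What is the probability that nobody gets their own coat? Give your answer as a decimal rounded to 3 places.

This is the derangement probability: permutations of 11 with no fixed point.
D(11) = 11! · (1 − 1/1! + 1/2! − ··· + (−1)^11/11!) = 14684570.
P = 14684570/39916800 = 1468457/3991680 ≈ 0.368.

0.368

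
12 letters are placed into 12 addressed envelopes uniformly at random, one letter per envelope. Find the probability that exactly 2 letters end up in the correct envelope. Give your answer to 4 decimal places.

0.1839

Choose which 2 of the 12 are fixed: C(12,2) = 66 ways.
The remaining 10 must have no fixed point: D(10) = 1334961.
P = 66·1334961/479001600 = 16481/89600 ≈ 0.1839.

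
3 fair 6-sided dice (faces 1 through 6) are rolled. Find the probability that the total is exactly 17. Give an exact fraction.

1/72

There are 6^3 = 216 equally likely outcomes.
The number of ordered 3-tuples from {1,…,6} summing to 17 is 3.
P(sum = 17) = 3/216 = 1/72.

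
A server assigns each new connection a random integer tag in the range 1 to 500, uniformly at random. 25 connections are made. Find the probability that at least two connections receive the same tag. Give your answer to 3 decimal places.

It's easier to compute the probability that all 25 are distinct.
P(all distinct) = 500/500 · 499/500 · ··· · 476/500 ≈ 0.543.
So the probability of at least one match is 1 − 0.543 = 0.457.

0.457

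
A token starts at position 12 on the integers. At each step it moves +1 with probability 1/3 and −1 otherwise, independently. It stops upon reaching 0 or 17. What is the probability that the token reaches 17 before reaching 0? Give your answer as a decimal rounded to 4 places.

0.0312

Let r = q/p = (2/3)/(1/3) = 2. The recurrence P(i) = p·P(i+1) + q·P(i−1) with P(0)=0, P(17)=1 gives P(i) = (1 − r^i)/(1 − r^17).
P(12) = (1 − (2)^12) / (1 − (2)^17) = 4095/131071 ≈ 0.0312.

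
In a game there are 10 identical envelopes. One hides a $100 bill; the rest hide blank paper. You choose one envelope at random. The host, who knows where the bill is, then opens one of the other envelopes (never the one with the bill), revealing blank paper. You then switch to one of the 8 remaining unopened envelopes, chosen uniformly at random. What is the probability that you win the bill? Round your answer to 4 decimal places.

Your original envelope holds the bill with probability 1/10, so the other 9 collectively hold it with probability 9/10.
The host can always find an empty envelope to open, so this doesn't change that 9/10; it is now spread over the 8 remaining unopened envelopes.
P(win by switching) = (9/10) · (1/8) = 9/80 ≈ 0.1125.

0.1125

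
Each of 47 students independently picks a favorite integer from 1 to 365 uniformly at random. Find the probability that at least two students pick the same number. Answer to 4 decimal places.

It's easier to compute the probability that all 47 are distinct.
P(all distinct) = 365/365 · 364/365 · ··· · 319/365 ≈ 0.0452.
So the probability of at least one match is 1 − 0.0452 = 0.9548.

0.9548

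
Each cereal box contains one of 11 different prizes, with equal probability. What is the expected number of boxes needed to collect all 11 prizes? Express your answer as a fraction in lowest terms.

After i distinct types are collected, each trial gives a new one with probability (11−i)/11, so the expected wait for the next new type is 11/(11−i).
E = 11/11 + 11/10 + 11/9 + 11/8 + 11/7 + 11/6 + 11/5 + 11/4 + 11/3 + 11/2 + 11/1 = 83711/2520.

83711/2520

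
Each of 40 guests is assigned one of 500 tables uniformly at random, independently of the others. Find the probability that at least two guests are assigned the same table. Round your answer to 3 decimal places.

0.799

It's easier to compute the probability that all 40 are distinct.
P(all distinct) = 500/500 · 499/500 · ··· · 461/500 ≈ 0.201.
So the probability of at least one match is 1 − 0.201 = 0.799.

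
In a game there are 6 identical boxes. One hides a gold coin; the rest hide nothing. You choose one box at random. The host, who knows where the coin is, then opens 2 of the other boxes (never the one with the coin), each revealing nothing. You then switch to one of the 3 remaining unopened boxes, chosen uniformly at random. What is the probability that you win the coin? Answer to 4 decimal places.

Your original box holds the coin with probability 1/6, so the other 5 collectively hold it with probability 5/6.
The host can always find 2 empty boxes to open, so the reveals don't change that 5/6; it is now spread over the 3 remaining unopened boxes.
P(win by switching) = (5/6) · (1/3) = 5/18 ≈ 0.2778.

0.2778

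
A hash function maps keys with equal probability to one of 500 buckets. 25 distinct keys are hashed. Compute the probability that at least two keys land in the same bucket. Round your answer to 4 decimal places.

0.4567

It's easier to compute the probability that all 25 are distinct.
P(all distinct) = 500/500 · 499/500 · ··· · 476/500 ≈ 0.5433.
So the probability of at least one match is 1 − 0.5433 = 0.4567.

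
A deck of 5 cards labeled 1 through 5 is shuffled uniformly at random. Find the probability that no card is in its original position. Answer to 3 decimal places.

This is the derangement probability: permutations of 5 with no fixed point.
D(5) = 5! · (1 − 1/1! + 1/2! − ··· + (−1)^5/5!) = 44.
P = 44/120 = 11/30 ≈ 0.367.

0.367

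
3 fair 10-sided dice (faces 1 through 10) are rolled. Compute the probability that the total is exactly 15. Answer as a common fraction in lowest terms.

There are 10^3 = 1000 equally likely outcomes.
The number of ordered 3-tuples from {1,…,10} summing to 15 is 73.
P(sum = 15) = 73/1000.

73/1000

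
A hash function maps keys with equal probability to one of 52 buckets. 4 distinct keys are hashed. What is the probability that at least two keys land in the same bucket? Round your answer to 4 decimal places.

0.1114

It's easier to compute the probability that all 4 are distinct.
P(all distinct) = 52/52 · 51/52 · ··· · 49/52 ≈ 0.8886.
So the probability of at least one match is 1 − 0.8886 = 0.1114.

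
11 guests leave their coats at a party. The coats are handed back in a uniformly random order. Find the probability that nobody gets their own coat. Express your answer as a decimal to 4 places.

This is the derangement probability: permutations of 11 with no fixed point.
D(11) = 11! · (1 − 1/1! + 1/2! − ··· + (−1)^11/11!) = 14684570.
P = 14684570/39916800 = 1468457/3991680 ≈ 0.3679.

0.3679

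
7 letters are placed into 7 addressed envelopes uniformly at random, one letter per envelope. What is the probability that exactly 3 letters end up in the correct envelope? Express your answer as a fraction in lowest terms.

1/16

Choose which 3 of the 7 are fixed: C(7,3) = 35 ways.
The remaining 4 must have no fixed point: D(4) = 9.
P = 35·9/5040 = 1/16.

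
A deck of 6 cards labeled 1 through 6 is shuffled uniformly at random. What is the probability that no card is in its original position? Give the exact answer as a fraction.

53/144

This is the derangement probability: permutations of 6 with no fixed point.
D(6) = 6! · (1 − 1/1! + 1/2! − ··· + (−1)^6/6!) = 265.
P = 265/720 = 53/144.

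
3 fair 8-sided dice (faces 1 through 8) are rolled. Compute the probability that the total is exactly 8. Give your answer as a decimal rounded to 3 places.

There are 8^3 = 512 equally likely outcomes.
The number of ordered 3-tuples from {1,…,8} summing to 8 is 21.
P(sum = 8) = 21/512 ≈ 0.041.

0.041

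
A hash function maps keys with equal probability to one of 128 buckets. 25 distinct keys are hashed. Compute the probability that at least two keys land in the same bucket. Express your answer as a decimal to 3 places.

0.919

It's easier to compute the probability that all 25 are distinct.
P(all distinct) = 128/128 · 127/128 · ··· · 104/128 ≈ 0.081.
So the probability of at least one match is 1 − 0.081 = 0.919.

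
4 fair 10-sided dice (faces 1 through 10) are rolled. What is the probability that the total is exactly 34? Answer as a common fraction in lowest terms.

21/2500

There are 10^4 = 10000 equally likely outcomes.
The number of ordered 4-tuples from {1,…,10} summing to 34 is 84.
P(sum = 34) = 84/10000 = 21/2500.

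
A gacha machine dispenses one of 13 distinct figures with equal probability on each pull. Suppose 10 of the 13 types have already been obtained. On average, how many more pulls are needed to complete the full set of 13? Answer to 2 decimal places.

Starting from 10 distinct types, each trial gives a new one with probability (13−i)/13 when i types are held, so the wait for the next new type is 13/(13−i).
E = 13/3 + 13/2 + 13/1 = 143/6 ≈ 23.83.

23.83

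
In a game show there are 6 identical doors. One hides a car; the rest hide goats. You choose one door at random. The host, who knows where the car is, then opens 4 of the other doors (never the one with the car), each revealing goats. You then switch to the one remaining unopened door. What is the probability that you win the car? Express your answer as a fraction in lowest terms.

5/6

Your original door holds the car with probability 1/6, so the other 5 collectively hold it with probability 5/6.
The host can always find 4 empty doors to open, so the reveals don't change that 5/6; it is now spread over the 1 remaining unopened door.
P(win by switching) = (5/6) · (1/1) = 5/6.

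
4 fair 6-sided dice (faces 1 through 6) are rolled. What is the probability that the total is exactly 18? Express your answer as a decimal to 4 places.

There are 6^4 = 1296 equally likely outcomes.
The number of ordered 4-tuples from {1,…,6} summing to 18 is 80.
P(sum = 18) = 80/1296 = 5/81 ≈ 0.0617.

0.0617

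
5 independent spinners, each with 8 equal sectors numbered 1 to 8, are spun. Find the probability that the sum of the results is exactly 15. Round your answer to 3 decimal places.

0.028

There are 8^5 = 32768 equally likely outcomes.
The number of ordered 5-tuples from {1,…,8} summing to 15 is 926.
P(sum = 15) = 926/32768 = 463/16384 ≈ 0.028.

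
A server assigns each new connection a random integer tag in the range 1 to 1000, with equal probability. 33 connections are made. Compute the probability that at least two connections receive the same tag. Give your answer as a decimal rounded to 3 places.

It's easier to compute the probability that all 33 are distinct.
P(all distinct) = 1000/1000 · 999/1000 · ··· · 968/1000 ≈ 0.586.
So the probability of at least one match is 1 − 0.586 = 0.414.

0.414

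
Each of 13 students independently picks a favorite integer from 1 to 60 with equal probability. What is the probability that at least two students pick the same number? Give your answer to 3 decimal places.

It's easier to compute the probability that all 13 are distinct.
P(all distinct) = 60/60 · 59/60 · ··· · 48/60 ≈ 0.246.
So the probability of at least one match is 1 − 0.246 = 0.754.

0.754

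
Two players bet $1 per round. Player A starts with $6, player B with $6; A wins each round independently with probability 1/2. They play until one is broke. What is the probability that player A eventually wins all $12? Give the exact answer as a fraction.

1/2

With a fair step, P(i) = ½P(i−1) + ½P(i+1) with P(0)=0, P(12)=1 has the linear solution P(i) = i/12.
P(6) = 6/12 = 1/2.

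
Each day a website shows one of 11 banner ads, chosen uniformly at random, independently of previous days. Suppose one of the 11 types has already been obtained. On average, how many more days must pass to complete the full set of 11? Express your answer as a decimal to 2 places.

32.22

Starting from 1 distinct type, each trial gives a new one with probability (11−i)/11 when i types are held, so the wait for the next new type is 11/(11−i).
E = 11/10 + 11/9 + 11/8 + 11/7 + 11/6 + 11/5 + 11/4 + 11/3 + 11/2 + 11/1 = 81191/2520 ≈ 32.22.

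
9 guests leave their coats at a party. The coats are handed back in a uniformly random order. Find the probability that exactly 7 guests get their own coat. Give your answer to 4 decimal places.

0.0001

Choose which 7 of the 9 are fixed: C(9,7) = 36 ways.
The remaining 2 must have no fixed point: D(2) = 1.
P = 36·1/362880 = 1/10080 ≈ 0.0001.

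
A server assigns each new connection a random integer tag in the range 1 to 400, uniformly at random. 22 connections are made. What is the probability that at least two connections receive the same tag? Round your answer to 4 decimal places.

0.4446

It's easier to compute the probability that all 22 are distinct.
P(all distinct) = 400/400 · 399/400 · ··· · 379/400 ≈ 0.5554.
So the probability of at least one match is 1 − 0.5554 = 0.4446.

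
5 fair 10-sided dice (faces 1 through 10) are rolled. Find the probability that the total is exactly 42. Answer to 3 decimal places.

There are 10^5 = 100000 equally likely outcomes.
The number of ordered 5-tuples from {1,…,10} summing to 42 is 495.
P(sum = 42) = 495/100000 = 99/20000 ≈ 0.005.

0.005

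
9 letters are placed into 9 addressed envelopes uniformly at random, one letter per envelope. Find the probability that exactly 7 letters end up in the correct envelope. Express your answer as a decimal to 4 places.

0.0001

Choose which 7 of the 9 are fixed: C(9,7) = 36 ways.
The remaining 2 must have no fixed point: D(2) = 1.
P = 36·1/362880 = 1/10080 ≈ 0.0001.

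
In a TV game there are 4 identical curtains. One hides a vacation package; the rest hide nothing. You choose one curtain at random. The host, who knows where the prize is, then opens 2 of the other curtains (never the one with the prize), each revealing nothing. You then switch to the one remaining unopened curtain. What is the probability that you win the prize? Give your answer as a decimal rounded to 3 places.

0.750

Your original curtain holds the prize with probability 1/4, so the other 3 collectively hold it with probability 3/4.
The host can always find 2 empty curtains to open, so the reveals don't change that 3/4; it is now spread over the 1 remaining unopened curtain.
P(win by switching) = (3/4) · (1/1) = 3/4 ≈ 0.750.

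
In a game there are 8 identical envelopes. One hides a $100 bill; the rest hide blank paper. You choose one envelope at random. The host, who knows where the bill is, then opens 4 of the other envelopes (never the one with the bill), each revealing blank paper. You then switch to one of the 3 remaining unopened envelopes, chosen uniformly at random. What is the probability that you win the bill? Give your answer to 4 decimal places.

Your original envelope holds the bill with probability 1/8, so the other 7 collectively hold it with probability 7/8.
The host can always find 4 empty envelopes to open, so the reveals don't change that 7/8; it is now spread over the 3 remaining unopened envelopes.
P(win by switching) = (7/8) · (1/3) = 7/24 ≈ 0.2917.

0.2917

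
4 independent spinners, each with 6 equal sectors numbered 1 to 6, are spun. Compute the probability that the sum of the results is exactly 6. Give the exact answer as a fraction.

There are 6^4 = 1296 equally likely outcomes.
The number of ordered 4-tuples from {1,…,6} summing to 6 is 10.
P(sum = 6) = 10/1296 = 5/648.

5/648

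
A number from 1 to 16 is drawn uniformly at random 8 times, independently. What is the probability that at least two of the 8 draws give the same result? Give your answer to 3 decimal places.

P(all 8 different) = 16/16 · 15/16 · ··· · 9/16 ≈ 0.121.
P(at least two equal) = 1 − 0.121 = 0.879.

0.879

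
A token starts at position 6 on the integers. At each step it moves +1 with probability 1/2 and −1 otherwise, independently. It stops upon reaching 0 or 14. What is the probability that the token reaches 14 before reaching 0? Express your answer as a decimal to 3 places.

0.429

With a fair step, P(i) = ½P(i−1) + ½P(i+1) with P(0)=0, P(14)=1 has the linear solution P(i) = i/14.
P(6) = 6/14 = 3/7 ≈ 0.429.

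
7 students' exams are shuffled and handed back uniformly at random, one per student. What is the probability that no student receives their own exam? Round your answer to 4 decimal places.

This is the derangement probability: permutations of 7 with no fixed point.
D(7) = 7! · (1 − 1/1! + 1/2! − ··· + (−1)^7/7!) = 1854.
P = 1854/5040 = 103/280 ≈ 0.3679.

0.3679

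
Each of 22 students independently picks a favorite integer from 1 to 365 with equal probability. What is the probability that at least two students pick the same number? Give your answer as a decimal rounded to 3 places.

0.476

It's easier to compute the probability that all 22 are distinct.
P(all distinct) = 365/365 · 364/365 · ··· · 344/365 ≈ 0.524.
So the probability of at least one match is 1 − 0.524 = 0.476.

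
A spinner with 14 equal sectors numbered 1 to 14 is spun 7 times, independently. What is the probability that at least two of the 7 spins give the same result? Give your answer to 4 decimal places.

0.8359

P(all 7 different) = 14/14 · 13/14 · ··· · 8/14 ≈ 0.1641.
P(at least two equal) = 1 − 0.1641 = 0.8359.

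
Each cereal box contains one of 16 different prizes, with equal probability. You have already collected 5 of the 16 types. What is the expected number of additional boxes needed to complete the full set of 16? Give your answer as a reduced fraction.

Starting from 5 distinct types, each trial gives a new one with probability (16−i)/16 when i types are held, so the wait for the next new type is 16/(16−i).
E = 16/11 + 16/10 + 16/9 + 16/8 + 16/7 + 16/6 + 16/5 + 16/4 + 16/3 + 16/2 + 16/1 = 167422/3465.

167422/3465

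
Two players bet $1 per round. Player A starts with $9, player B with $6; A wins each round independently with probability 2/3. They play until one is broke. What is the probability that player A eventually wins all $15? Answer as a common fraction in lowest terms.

Let r = q/p = (1/3)/(2/3) = 1/2. The recurrence P(i) = p·P(i+1) + q·P(i−1) with P(0)=0, P(15)=1 gives P(i) = (1 − r^i)/(1 − r^15).
P(9) = (1 − (1/2)^9) / (1 − (1/2)^15) = 4672/4681.

4672/4681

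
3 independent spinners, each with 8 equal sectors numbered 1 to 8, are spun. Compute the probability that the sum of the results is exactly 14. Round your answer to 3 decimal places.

There are 8^3 = 512 equally likely outcomes.
The number of ordered 3-tuples from {1,…,8} summing to 14 is 48.
P(sum = 14) = 48/512 = 3/32 ≈ 0.094.

0.094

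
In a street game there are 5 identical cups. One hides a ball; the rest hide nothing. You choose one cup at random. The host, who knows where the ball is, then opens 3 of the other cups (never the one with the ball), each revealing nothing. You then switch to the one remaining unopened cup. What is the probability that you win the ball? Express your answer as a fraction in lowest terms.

Your original cup holds the ball with probability 1/5, so the other 4 collectively hold it with probability 4/5.
The host can always find 3 empty cups to open, so the reveals don't change that 4/5; it is now spread over the 1 remaining unopened cup.
P(win by switching) = (4/5) · (1/1) = 4/5.

4/5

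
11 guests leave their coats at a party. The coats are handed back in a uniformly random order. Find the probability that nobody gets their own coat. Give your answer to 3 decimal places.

This is the derangement probability: permutations of 11 with no fixed point.
D(11) = 11! · (1 − 1/1! + 1/2! − ··· + (−1)^11/11!) = 14684570.
P = 14684570/39916800 = 1468457/3991680 ≈ 0.368.

0.368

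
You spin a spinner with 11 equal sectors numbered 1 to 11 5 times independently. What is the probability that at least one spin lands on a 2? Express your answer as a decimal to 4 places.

0.3791

P(no spin lands on a 2) = (10/11)^5 ≈ 0.6209.
P(at least one) = 1 − 0.6209 = 0.3791.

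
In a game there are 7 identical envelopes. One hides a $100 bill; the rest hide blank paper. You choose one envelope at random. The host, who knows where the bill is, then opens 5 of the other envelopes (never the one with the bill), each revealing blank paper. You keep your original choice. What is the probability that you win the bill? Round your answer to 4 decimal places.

0.1429

The host can always open 5 empty envelopes regardless of your choice, so the reveals give no information about your original envelope.
P(win by staying) = 1/7 ≈ 0.1429.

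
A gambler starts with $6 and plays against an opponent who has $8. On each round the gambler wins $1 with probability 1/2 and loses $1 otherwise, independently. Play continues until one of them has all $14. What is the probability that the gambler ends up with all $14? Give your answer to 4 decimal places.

With a fair step, P(i) = ½P(i−1) + ½P(i+1) with P(0)=0, P(14)=1 has the linear solution P(i) = i/14.
P(6) = 6/14 = 3/7 ≈ 0.4286.

0.4286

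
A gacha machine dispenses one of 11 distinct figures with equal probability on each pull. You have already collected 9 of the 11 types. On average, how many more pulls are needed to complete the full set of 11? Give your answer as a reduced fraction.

Starting from 9 distinct types, each trial gives a new one with probability (11−i)/11 when i types are held, so the wait for the next new type is 11/(11−i).
E = 11/2 + 11/1 = 33/2.

33/2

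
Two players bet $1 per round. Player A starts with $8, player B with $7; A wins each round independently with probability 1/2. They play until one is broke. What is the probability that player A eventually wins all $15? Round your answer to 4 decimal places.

With a fair step, P(i) = ½P(i−1) + ½P(i+1) with P(0)=0, P(15)=1 has the linear solution P(i) = i/15.
P(8) = 8/15 ≈ 0.5333.

0.5333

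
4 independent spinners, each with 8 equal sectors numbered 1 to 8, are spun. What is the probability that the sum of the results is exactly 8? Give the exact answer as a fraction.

35/4096

There are 8^4 = 4096 equally likely outcomes.
The number of ordered 4-tuples from {1,…,8} summing to 8 is 35.
P(sum = 8) = 35/4096.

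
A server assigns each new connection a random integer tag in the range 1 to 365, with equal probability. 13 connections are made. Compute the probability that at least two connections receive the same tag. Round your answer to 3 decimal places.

It's easier to compute the probability that all 13 are distinct.
P(all distinct) = 365/365 · 364/365 · ··· · 353/365 ≈ 0.806.
So the probability of at least one match is 1 − 0.806 = 0.194.

0.194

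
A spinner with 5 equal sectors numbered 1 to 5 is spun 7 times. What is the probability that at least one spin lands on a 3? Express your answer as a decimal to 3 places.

P(no spin lands on a 3) = (4/5)^7 ≈ 0.210.
P(at least one) = 1 − 0.210 = 0.790.

0.790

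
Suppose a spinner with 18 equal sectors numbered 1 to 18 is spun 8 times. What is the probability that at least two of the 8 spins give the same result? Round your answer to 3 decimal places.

P(all 8 different) = 18/18 · 17/18 · ··· · 11/18 ≈ 0.160.
P(at least two equal) = 1 − 0.160 = 0.840.

0.840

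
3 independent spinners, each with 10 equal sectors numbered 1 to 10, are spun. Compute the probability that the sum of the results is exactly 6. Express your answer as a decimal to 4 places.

There are 10^3 = 1000 equally likely outcomes.
The number of ordered 3-tuples from {1,…,10} summing to 6 is 10.
P(sum = 6) = 10/1000 = 1/100 ≈ 0.0100.

0.0100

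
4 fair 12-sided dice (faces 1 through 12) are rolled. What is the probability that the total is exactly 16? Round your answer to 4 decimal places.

There are 12^4 = 20736 equally likely outcomes.
The number of ordered 4-tuples from {1,…,12} summing to 16 is 451.
P(sum = 16) = 451/20736 ≈ 0.0217.

0.0217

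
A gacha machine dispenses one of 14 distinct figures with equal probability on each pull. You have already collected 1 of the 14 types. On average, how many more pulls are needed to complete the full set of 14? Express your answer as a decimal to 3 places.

Starting from 1 distinct type, each trial gives a new one with probability (14−i)/14 when i types are held, so the wait for the next new type is 14/(14−i).
E = 14/13 + 14/12 + 14/11 + 14/10 + 14/9 + 14/8 + 14/7 + 14/6 + 14/5 + 14/4 + 14/3 + 14/2 + 14/1 = 1145993/25740 ≈ 44.522.

44.522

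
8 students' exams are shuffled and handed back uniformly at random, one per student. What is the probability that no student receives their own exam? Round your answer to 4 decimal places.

0.3679

This is the derangement probability: permutations of 8 with no fixed point.
D(8) = 8! · (1 − 1/1! + 1/2! − ··· + (−1)^8/8!) = 14833.
P = 14833/40320 = 2119/5760 ≈ 0.3679.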